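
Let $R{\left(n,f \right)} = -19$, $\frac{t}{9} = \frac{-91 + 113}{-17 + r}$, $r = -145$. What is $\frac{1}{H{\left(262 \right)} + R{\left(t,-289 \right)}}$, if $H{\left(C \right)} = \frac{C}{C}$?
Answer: $- \frac{1}{18} \approx -0.055556$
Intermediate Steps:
$H{\left(C \right)} = 1$
$t = - \frac{11}{9}$ ($t = 9 \frac{-91 + 113}{-17 - 145} = 9 \frac{22}{-162} = 9 \cdot 22 \left(- \frac{1}{162}\right) = 9 \left(- \frac{11}{81}\right) = - \frac{11}{9} \approx -1.2222$)
$\frac{1}{H{\left(262 \right)} + R{\left(t,-289 \right)}} = \frac{1}{1 - 19} = \frac{1}{-18} = - \frac{1}{18}$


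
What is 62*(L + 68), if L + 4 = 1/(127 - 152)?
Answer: 99138/25 ≈ 3965.5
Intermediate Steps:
L = -101/25 (L = -4 + 1/(127 - 152) = -4 + 1/(-25) = -4 - 1/25 = -101/25 ≈ -4.0400)
62*(L + 68) = 62*(-101/25 + 68) = 62*(1599/25) = 99138/25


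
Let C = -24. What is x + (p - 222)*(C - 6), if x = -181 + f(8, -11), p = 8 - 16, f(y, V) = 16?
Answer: 6735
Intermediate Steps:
p = -8
x = -165 (x = -181 + 16 = -165)
x + (p - 222)*(C - 6) = -165 + (-8 - 222)*(-24 - 6) = -165 - 230*(-30) = -165 + 6900 = 6735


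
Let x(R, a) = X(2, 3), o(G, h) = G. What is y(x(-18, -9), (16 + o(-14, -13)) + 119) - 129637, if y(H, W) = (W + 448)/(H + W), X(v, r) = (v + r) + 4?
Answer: -16852241/130 ≈ -1.2963e+5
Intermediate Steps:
X(v, r) = 4 + r + v (X(v, r) = (r + v) + 4 = 4 + r + v)
x(R, a) = 9 (x(R, a) = 4 + 3 + 2 = 9)
y(H, W) = (448 + W)/(H + W)
y(x(-18, -9), (16 + o(-14, -13)) + 119) - 129637 = (448 + ((16 - 14) + 119))/(9 + ((16 - 14) + 119)) - 129637 = (448 + (2 + 119))/(9 + (2 + 119)) - 129637 = (448 + 121)/(9 + 121) - 129637 = 569/130 - 129637 = -16852241/130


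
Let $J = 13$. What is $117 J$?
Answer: $1521$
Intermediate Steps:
$117 J = 117 \cdot 13 = 1521$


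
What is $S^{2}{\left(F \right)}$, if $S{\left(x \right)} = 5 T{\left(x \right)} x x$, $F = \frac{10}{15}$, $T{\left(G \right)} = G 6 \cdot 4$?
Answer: $\frac{102400}{81} \approx 1264.2$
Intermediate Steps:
$T{\left(G \right)} = 24 G$ ($T{\left(G \right)} = 6 G 4 = 24 G$)
$F = \frac{2}{3}$ ($F = 10 \cdot \frac{1}{15} = \frac{2}{3} \approx 0.66667$)
$S{\left(x \right)} = 120 x^{3}$ ($S{\left(x \right)} = 5 \cdot 24 x x x = 120 x x^{2} = 120 x^{3}$)
$S^{2}{\left(F \right)} = \left(120 \left(\frac{2}{3}\right)^{3}\right)^{2} = \left(120 \cdot \frac{8}{27}\right)^{2} = \left(\frac{320}{9}\right)^{2} = \frac{102400}{81}$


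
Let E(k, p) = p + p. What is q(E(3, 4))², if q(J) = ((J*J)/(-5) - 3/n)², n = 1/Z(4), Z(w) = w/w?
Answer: 38950081/625 ≈ 62320.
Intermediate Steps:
Z(w) = 1
E(k, p) = 2*p
n = 1 (n = 1/1 = 1)
q(J) = (-3 - J²/5)² (q(J) = ((J*J)/(-5) - 3/1)² = (J²*(-⅕) - 3*1)² = (-J²/5 - 3)² = (-3 - J²/5)²)
q(E(3, 4))² = ((15 + (2*4)²)²/25)² = ((15 + 8²)²/25)² = ((15 + 64)²/25)² = ((1/25)*79²)² = ((1/25)*6241)² = (6241/25)² = 38950081/625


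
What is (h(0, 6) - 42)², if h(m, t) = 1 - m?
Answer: 1681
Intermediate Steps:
(h(0, 6) - 42)² = ((1 - 1*0) - 42)² = ((1 + 0) - 42)² = (1 - 42)² = (-41)² = 1681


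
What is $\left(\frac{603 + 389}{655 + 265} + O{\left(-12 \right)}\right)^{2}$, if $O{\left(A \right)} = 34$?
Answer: $\frac{16273156}{13225} \approx 1230.5$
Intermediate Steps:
$\left(\frac{603 + 389}{655 + 265} + O{\left(-12 \right)}\right)^{2} = \left(\frac{603 + 389}{655 + 265} + 34\right)^{2} = \left(\frac{992}{920} + 34\right)^{2} = \left(992 \cdot \frac{1}{920} + 34\right)^{2} = \left(\frac{124}{115} + 34\right)^{2} = \left(\frac{4034}{115}\right)^{2} = \frac{16273156}{13225}$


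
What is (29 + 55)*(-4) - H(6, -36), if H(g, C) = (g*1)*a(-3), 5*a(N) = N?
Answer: -1662/5 ≈ -332.40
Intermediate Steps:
a(N) = N/5
H(g, C) = -3*g/5 (H(g, C) = (g*1)*((1/5)*(-3)) = g*(-3/5) = -3*g/5)
(29 + 55)*(-4) - H(6, -36) = (29 + 55)*(-4) - (-3)*6/5 = 84*(-4) - 1*(-18/5) = -336 + 18/5 = -1662/5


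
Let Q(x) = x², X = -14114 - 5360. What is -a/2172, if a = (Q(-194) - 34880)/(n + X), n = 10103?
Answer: 689/5088453 ≈ 0.00013540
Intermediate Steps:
X = -19474
a = -2756/9371 (a = ((-194)² - 34880)/(10103 - 19474) = (37636 - 34880)/(-9371) = 2756*(-1/9371) = -2756/9371 ≈ -0.29410)
-a/2172 = -(-2756)/(9371*2172) = -1*(-689/5088453) = 689/5088453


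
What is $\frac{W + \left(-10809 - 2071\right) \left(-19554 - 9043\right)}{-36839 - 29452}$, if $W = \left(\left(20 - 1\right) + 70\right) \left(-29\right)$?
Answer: $- \frac{122775593}{22097} \approx -5556.2$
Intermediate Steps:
$W = -2581$ ($W = \left(19 + 70\right) \left(-29\right) = 89 \left(-29\right) = -2581$)
$\frac{W + \left(-10809 - 2071\right) \left(-19554 - 9043\right)}{-36839 - 29452} = \frac{-2581 + \left(-10809 - 2071\right) \left(-19554 - 9043\right)}{-36839 - 29452} = \frac{-2581 + \left(-10809 - 2071\right) \left(-19554 - 9043\right)}{-66291} = \left(-2581 + \left(-10809 - 2071\right) \left(-19554 - 9043\right)\right) \left(- \frac{1}{66291}\right) = \left(-2581 - -368329360\right) \left(- \frac{1}{66291}\right) = \left(-2581 + 368329360\right) \left(- \frac{1}{66291}\right) = 368326779 \left(- \frac{1}{66291}\right) = - \frac{122775593}{22097}$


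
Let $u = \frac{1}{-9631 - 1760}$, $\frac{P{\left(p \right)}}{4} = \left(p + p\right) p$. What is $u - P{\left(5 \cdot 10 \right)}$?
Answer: $- \frac{227820001}{11391} \approx -20000.0$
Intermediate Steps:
$P{\left(p \right)} = 8 p^{2}$ ($P{\left(p \right)} = 4 \left(p + p\right) p = 4 \cdot 2 p p = 4 \cdot 2 p^{2} = 8 p^{2}$)
$u = - \frac{1}{11391}$ ($u = \frac{1}{-11391} = - \frac{1}{11391} \approx -8.7789 \cdot 10^{-5}$)
$u - P{\left(5 \cdot 10 \right)} = - \frac{1}{11391} - 8 \left(5 \cdot 10\right)^{2} = - \frac{1}{11391} - 8 \cdot 50^{2} = - \frac{1}{11391} - 8 \cdot 2500 = - \frac{1}{11391} - 20000 = - \frac{227820001}{11391}$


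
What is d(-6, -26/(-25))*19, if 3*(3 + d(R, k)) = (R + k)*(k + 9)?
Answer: -698231/1875 ≈ -372.39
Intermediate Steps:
d(R, k) = -3 + (9 + k)*(R + k)/3 (d(R, k) = -3 + ((R + k)*(k + 9))/3 = -3 + ((R + k)*(9 + k))/3 = -3 + ((9 + k)*(R + k))/3 = -3 + (9 + k)*(R + k)/3)
d(-6, -26/(-25))*19 = (-3 + 3*(-6) + 3*(-26/(-25)) + (-26/(-25))**2/3 + (1/3)*(-6)*(-26/(-25)))*19 = (-3 - 18 + 3*(-26*(-1/25)) + (-26*(-1/25))**2/3 + (1/3)*(-6)*(-26*(-1/25)))*19 = (-3 - 18 + 3*(26/25) + (26/25)**2/3 + (1/3)*(-6)*(26/25))*19 = (-3 - 18 + 78/25 + (1/3)*(676/625) - 52/25)*19 = (-3 - 18 + 78/25 + 676/1875 - 52/25)*19 = -36749/1875*19 = -698231/1875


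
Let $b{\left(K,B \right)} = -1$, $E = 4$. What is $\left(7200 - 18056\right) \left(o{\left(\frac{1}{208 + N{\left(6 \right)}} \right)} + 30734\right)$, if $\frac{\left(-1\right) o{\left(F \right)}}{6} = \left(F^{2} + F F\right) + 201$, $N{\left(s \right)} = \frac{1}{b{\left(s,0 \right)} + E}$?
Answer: $- \frac{125217173827552}{390625} \approx -3.2056 \cdot 10^{8}$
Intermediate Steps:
$N{\left(s \right)} = \frac{1}{3}$ ($N{\left(s \right)} = \frac{1}{-1 + 4} = \frac{1}{3}$)
$o{\left(F \right)} = -1206 - 12 F^{2}$ ($o{\left(F \right)} = - 6 \left(\left(F^{2} + F F\right) + 201\right) = - 6 \left(\left(F^{2} + F^{2}\right) + 201\right) = - 6 \left(2 F^{2} + 201\right) = - 6 \left(201 + 2 F^{2}\right) = -1206 - 12 F^{2}$)
$\left(7200 - 18056\right) \left(o{\left(\frac{1}{208 + N{\left(6 \right)}} \right)} + 30734\right) = \left(7200 - 18056\right) \left(\left(-1206 - 12 \left(\frac{1}{208 + \frac{1}{3}}\right)^{2}\right) + 30734\right) = - 10856 \left(\left(-1206 - 12 \left(\frac{1}{\frac{625}{3}}\right)^{2}\right) + 30734\right) = - 10856 \left(\left(-1206 - 12 \left(\frac{3}{625}\right)^{2}\right) + 30734\right) = - 10856 \left(\left(-1206 - \frac{108}{390625}\right) + 30734\right) = - 10856 \left(- \frac{471093858}{390625} + 30734\right) = \left(-10856\right) \frac{11534374892}{390625} = - \frac{125217173827552}{390625}$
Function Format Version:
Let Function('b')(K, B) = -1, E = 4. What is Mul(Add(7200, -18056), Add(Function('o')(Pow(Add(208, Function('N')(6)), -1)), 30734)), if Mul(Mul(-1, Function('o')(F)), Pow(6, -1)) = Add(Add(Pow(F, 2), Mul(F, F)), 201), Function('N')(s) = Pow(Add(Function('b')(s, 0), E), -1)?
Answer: Rational(-125217173827552, 390625) ≈ -3.2056e+8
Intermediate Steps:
Function('N')(s) = Rational(1, 3) (Function('N')(s) = Pow(Add(-1, 4), -1) = Pow(3, -1) = Rational(1, 3))
Function('o')(F) = Add(-1206, Mul(-12, Pow(F, 2))) (Function('o')(F) = Mul(-6, Add(Add(Pow(F, 2), Mul(F, F)), 201)) = Mul(-6, Add(Add(Pow(F, 2), Pow(F, 2)), 201)) = Mul(-6, Add(Mul(2, Pow(F, 2)), 201)) = Mul(-6, Add(201, Mul(2, Pow(F, 2)))) = Add(-1206, Mul(-12, Pow(F, 2))))
Mul(Add(7200, -18056), Add(Function('o')(Pow(Add(208, Function('N')(6)), -1)), 30734)) = Mul(Add(7200, -18056), Add(Add(-1206, Mul(-12, Pow(Pow(Add(208, Rational(1, 3)), -1), 2))), 30734)) = Mul(-10856, Add(Add(-1206, Mul(-12, Pow(Pow(Rational(625, 3), -1), 2))), 30734)) = Mul(-10856, Add(Add(-1206, Mul(-12, Pow(Rational(3, 625), 2))), 30734)) = Mul(-10856, Add(Add(-1206, Mul(-12, Rational(9, 390625))), 30734)) = Mul(-10856, Add(Add(-1206, Rational(-108, 390625)), 30734)) = Mul(-10856, Add(Rational(-471093858, 390625), 30734)) = Mul(-10856, Rational(11534374892, 390625)) = Rational(-125217173827552, 390625)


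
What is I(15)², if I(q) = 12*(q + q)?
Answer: 129600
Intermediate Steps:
I(q) = 24*q (I(q) = 12*(2*q) = 24*q)
I(15)² = (24*15)² = 360² = 129600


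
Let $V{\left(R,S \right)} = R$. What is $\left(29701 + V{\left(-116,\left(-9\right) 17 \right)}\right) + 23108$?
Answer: $52693$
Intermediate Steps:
$\left(29701 + V{\left(-116,\left(-9\right) 17 \right)}\right) + 23108 = \left(29701 - 116\right) + 23108 = 29585 + 23108 = 52693$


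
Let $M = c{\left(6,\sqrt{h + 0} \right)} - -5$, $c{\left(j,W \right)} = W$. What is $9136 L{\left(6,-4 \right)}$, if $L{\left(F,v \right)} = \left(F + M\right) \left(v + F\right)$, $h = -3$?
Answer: $200992 + 18272 i \sqrt{3} \approx 2.0099 \cdot 10^{5} + 31648.0 i$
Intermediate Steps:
$M = 5 + i \sqrt{3}$ ($M = \sqrt{-3 + 0} - -5 = \sqrt{-3} + 5 = i \sqrt{3} + 5 = 5 + i \sqrt{3} \approx 5.0 + 1.732 i$)
$L{\left(F,v \right)} = \left(F + v\right) \left(5 + F + i \sqrt{3}\right)$ ($L{\left(F,v \right)} = \left(F + \left(5 + i \sqrt{3}\right)\right) \left(v + F\right) = \left(5 + F + i \sqrt{3}\right) \left(F + v\right) = \left(F + v\right) \left(5 + F + i \sqrt{3}\right)$)
$9136 L{\left(6,-4 \right)} = 9136 \left(6^{2} + 6 \left(-4\right) + 6 \left(5 + i \sqrt{3}\right) - 4 \left(5 + i \sqrt{3}\right)\right) = 9136 \left(36 - 24 + \left(30 + 6 i \sqrt{3}\right) - \left(20 + 4 i \sqrt{3}\right)\right) = 9136 \left(22 + 2 i \sqrt{3}\right) = 200992 + 18272 i \sqrt{3}$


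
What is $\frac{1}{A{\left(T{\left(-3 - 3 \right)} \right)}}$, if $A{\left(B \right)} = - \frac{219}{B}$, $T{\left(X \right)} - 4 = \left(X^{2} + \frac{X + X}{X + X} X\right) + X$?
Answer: $- \frac{28}{219} \approx -0.12785$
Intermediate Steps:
$T{\left(X \right)} = 4 + X^{2} + 2 X$ ($T{\left(X \right)} = 4 + \left(\left(X^{2} + \frac{X + X}{X + X} X\right) + X\right) = 4 + \left(\left(X^{2} + \frac{2 X}{2 X} X\right) + X\right) = 4 + \left(\left(X^{2} + 2 X \frac{1}{2 X} X\right) + X\right) = 4 + \left(\left(X^{2} + 1 X\right) + X\right) = 4 + \left(\left(X^{2} + X\right) + X\right) = 4 + \left(\left(X + X^{2}\right) + X\right) = 4 + \left(X^{2} + 2 X\right) = 4 + X^{2} + 2 X$)
$\frac{1}{A{\left(T{\left(-3 - 3 \right)} \right)}} = \frac{1}{\left(-219\right) \frac{1}{4 + \left(-3 - 3\right)^{2} + 2 \left(-3 - 3\right)}} = \frac{1}{\left(-219\right) \frac{1}{4 + \left(-6\right)^{2} + 2 \left(-6\right)}} = \frac{1}{\left(-219\right) \frac{1}{4 + 36 - 12}} = \frac{1}{\left(-219\right) \frac{1}{28}} = \frac{1}{- \frac{219}{28}} = - \frac{28}{219}$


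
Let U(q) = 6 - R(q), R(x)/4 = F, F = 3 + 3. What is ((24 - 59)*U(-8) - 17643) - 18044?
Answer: -35057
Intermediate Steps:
F = 6
R(x) = 24 (R(x) = 4*6 = 24)
U(q) = -18 (U(q) = 6 - 1*24 = 6 - 24 = -18)
((24 - 59)*U(-8) - 17643) - 18044 = ((24 - 59)*(-18) - 17643) - 18044 = (-35*(-18) - 17643) - 18044 = (630 - 17643) - 18044 = -17013 - 18044 = -35057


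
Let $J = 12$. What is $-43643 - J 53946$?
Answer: $-690995$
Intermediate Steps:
$-43643 - J 53946 = -43643 - 12 \cdot 53946 = -43643 - 647352 = -690995$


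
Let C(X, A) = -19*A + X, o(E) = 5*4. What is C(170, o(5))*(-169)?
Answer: 35490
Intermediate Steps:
o(E) = 20
C(X, A) = X - 19*A
C(170, o(5))*(-169) = (170 - 19*20)*(-169) = (170 - 380)*(-169) = -210*(-169) = 35490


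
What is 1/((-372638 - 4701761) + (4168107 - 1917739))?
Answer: -1/2824031 ≈ -3.5410e-7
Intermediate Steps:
1/((-372638 - 4701761) + (4168107 - 1917739)) = 1/(-5074399 + 2250368) = 1/(-2824031) = -1/2824031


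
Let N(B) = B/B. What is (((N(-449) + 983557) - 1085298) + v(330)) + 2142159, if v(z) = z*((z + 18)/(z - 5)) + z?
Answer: 132671653/65 ≈ 2.0411e+6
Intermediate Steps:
N(B) = 1
v(z) = z + z*(18 + z)/(-5 + z) (v(z) = z*((18 + z)/(-5 + z)) + z = z*(18 + z)/(-5 + z) + z = z + z*(18 + z)/(-5 + z))
(((N(-449) + 983557) - 1085298) + v(330)) + 2142159 = (((1 + 983557) - 1085298) + 330*(13 + 2*330)/(-5 + 330)) + 2142159 = ((983558 - 1085298) + 330*(13 + 660)/325) + 2142159 = (-101740 + 330*(1/325)*673) + 2142159 = (-101740 + 44418/65) + 2142159 = -6568682/65 + 2142159 = 132671653/65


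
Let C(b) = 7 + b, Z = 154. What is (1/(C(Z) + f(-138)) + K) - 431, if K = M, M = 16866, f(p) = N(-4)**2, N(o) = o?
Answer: 2908996/177 ≈ 16435.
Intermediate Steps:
f(p) = 16 (f(p) = (-4)**2 = 16)
K = 16866
(1/(C(Z) + f(-138)) + K) - 431 = (1/((7 + 154) + 16) + 16866) - 431 = (1/(161 + 16) + 16866) - 431 = (1/177 + 16866) - 431 = 2985283/177 - 431 = 2908996/177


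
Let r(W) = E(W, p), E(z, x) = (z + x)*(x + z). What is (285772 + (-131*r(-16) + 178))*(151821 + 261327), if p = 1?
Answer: 105962133300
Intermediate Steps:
E(z, x) = (x + z)² (E(z, x) = (x + z)*(x + z) = (x + z)²)
r(W) = (1 + W)²
(285772 + (-131*r(-16) + 178))*(151821 + 261327) = (285772 + (-131*(1 - 16)² + 178))*(151821 + 261327) = (285772 + (-131*(-15)² + 178))*413148 = (285772 + (-131*225 + 178))*413148 = (285772 + (-29475 + 178))*413148 = (285772 - 29297)*413148 = 256475*413148 = 105962133300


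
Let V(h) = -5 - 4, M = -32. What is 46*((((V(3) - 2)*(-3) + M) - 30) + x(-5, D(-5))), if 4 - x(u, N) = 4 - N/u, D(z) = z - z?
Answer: -1334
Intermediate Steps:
V(h) = -9
D(z) = 0
x(u, N) = N/u (x(u, N) = 4 - (4 - N/u) = 4 + (-4 + N/u) = N/u)
46*((((V(3) - 2)*(-3) + M) - 30) + x(-5, D(-5))) = 46*((((-9 - 2)*(-3) - 32) - 30) + 0/(-5)) = 46*(((-11*(-3) - 32) - 30) + 0*(-⅕)) = 46*(((33 - 32) - 30) + 0) = 46*((1 - 30) + 0) = 46*(-29 + 0) = 46*(-29) = -1334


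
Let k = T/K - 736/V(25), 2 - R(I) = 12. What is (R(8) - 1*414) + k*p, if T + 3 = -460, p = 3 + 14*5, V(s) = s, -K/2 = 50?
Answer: -223513/100 ≈ -2235.1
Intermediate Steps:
K = -100 (K = -2*50 = -100)
R(I) = -10 (R(I) = 2 - 1*12 = 2 - 12 = -10)
p = 73 (p = 3 + 70 = 73)
T = -463 (T = -3 - 460 = -463)
k = -2481/100 (k = -463/(-100) - 736/25 = -463*(-1/100) - 736*1/25 = 463/100 - 736/25 = -2481/100 ≈ -24.810)
(R(8) - 1*414) + k*p = (-10 - 1*414) - 2481/100*73 = (-10 - 414) - 181113/100 = -424 - 181113/100 = -223513/100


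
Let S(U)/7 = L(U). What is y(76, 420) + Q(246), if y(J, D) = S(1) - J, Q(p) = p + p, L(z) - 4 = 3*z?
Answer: 465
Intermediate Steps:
L(z) = 4 + 3*z
S(U) = 28 + 21*U (S(U) = 7*(4 + 3*U) = 28 + 21*U)
Q(p) = 2*p
y(J, D) = 49 - J (y(J, D) = (28 + 21*1) - J = (28 + 21) - J = 49 - J)
y(76, 420) + Q(246) = (49 - 1*76) + 2*246 = (49 - 76) + 492 = -27 + 492 = 465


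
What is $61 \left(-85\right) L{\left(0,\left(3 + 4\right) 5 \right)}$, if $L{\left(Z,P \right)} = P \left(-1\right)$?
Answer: $181475$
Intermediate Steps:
$L{\left(Z,P \right)} = - P$
$61 \left(-85\right) L{\left(0,\left(3 + 4\right) 5 \right)} = 61 \left(-85\right) \left(- \left(3 + 4\right) 5\right) = - 5185 \left(- 7 \cdot 5\right) = - 5185 \left(\left(-1\right) 35\right) = \left(-5185\right) \left(-35\right) = 181475$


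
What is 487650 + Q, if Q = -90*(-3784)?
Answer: 828210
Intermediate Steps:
Q = 340560
487650 + Q = 487650 + 340560 = 828210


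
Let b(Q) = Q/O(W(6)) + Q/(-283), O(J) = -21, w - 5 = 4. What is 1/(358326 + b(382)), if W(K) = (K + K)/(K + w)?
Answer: 5943/2129415290 ≈ 2.7909e-6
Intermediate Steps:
w = 9 (w = 5 + 4 = 9)
W(K) = 2*K/(9 + K) (W(K) = (K + K)/(K + 9) = (2*K)/(9 + K) = 2*K/(9 + K))
b(Q) = -304*Q/5943 (b(Q) = Q/(-21) + Q/(-283) = Q*(-1/21) + Q*(-1/283) = -Q/21 - Q/283 = -304*Q/5943)
1/(358326 + b(382)) = 1/(358326 - 304/5943*382) = 1/(358326 - 116128/5943) = 1/(2129415290/5943) = 5943/2129415290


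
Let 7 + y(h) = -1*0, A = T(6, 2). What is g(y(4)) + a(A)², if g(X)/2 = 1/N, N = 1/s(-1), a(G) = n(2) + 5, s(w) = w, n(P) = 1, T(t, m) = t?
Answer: 34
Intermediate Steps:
A = 6
y(h) = -7 (y(h) = -7 - 1*0 = -7 + 0 = -7)
a(G) = 6 (a(G) = 1 + 5 = 6)
N = -1 (N = 1/(-1) = -1)
g(X) = -2 (g(X) = 2/(-1) = 2*(-1) = -2)
g(y(4)) + a(A)² = -2 + 6² = -2 + 36 = 34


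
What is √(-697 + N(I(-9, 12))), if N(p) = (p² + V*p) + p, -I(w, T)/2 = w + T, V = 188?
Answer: I*√1795 ≈ 42.367*I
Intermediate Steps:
I(w, T) = -2*T - 2*w (I(w, T) = -2*(w + T) = -2*(T + w) = -2*T - 2*w)
N(p) = p² + 189*p (N(p) = (p² + 188*p) + p = p² + 189*p)
√(-697 + N(I(-9, 12))) = √(-697 + (-2*12 - 2*(-9))*(189 + (-2*12 - 2*(-9)))) = √(-697 + (-24 + 18)*(189 + (-24 + 18))) = √(-697 - 6*(189 - 6)) = √(-697 - 6*183) = √(-697 - 1098) = √(-1795) = I*√1795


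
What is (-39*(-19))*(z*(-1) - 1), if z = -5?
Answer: 2964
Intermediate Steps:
(-39*(-19))*(z*(-1) - 1) = (-39*(-19))*(-5*(-1) - 1) = 741*(5 - 1) = 741*4 = 2964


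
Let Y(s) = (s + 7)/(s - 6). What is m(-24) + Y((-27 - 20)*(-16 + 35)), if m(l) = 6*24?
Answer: 130342/899 ≈ 144.99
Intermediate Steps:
Y(s) = (7 + s)/(-6 + s)
m(l) = 144
m(-24) + Y((-27 - 20)*(-16 + 35)) = 144 + (7 + (-27 - 20)*(-16 + 35))/(-6 + (-27 - 20)*(-16 + 35)) = 144 + (7 - 47*19)/(-6 - 47*19) = 144 + (7 - 893)/(-6 - 893) = 144 - 886/(-899) = 144 - 1/899*(-886) = 144 + 886/899 = 130342/899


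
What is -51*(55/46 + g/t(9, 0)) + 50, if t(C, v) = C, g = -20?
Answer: 14125/138 ≈ 102.36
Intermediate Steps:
-51*(55/46 + g/t(9, 0)) + 50 = -51*(55/46 - 20/9) + 50 = -51*(-425/414) + 50 = 7225/138 + 50 = 14125/138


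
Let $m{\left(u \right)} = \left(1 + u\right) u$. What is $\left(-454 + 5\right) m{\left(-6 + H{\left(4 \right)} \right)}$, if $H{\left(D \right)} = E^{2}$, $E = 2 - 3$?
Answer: $-8980$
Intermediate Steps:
$E = -1$
$H{\left(D \right)} = 1$ ($H{\left(D \right)} = \left(-1\right)^{2} = 1$)
$m{\left(u \right)} = u \left(1 + u\right)$
$\left(-454 + 5\right) m{\left(-6 + H{\left(4 \right)} \right)} = \left(-454 + 5\right) \left(-6 + 1\right) \left(1 + \left(-6 + 1\right)\right) = - 449 \left(- 5 \left(1 - 5\right)\right) = - 449 \left(\left(-5\right) \left(-4\right)\right) = \left(-449\right) 20 = -8980$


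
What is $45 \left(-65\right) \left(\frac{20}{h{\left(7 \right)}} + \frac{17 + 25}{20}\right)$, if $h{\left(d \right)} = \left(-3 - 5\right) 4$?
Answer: $- \frac{34515}{8} \approx -4314.4$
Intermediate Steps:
$h{\left(d \right)} = -32$ ($h{\left(d \right)} = \left(-8\right) 4 = -32$)
$45 \left(-65\right) \left(\frac{20}{h{\left(7 \right)}} + \frac{17 + 25}{20}\right) = 45 \left(-65\right) \left(\frac{20}{-32} + \frac{17 + 25}{20}\right) = - 2925 \left(20 \left(- \frac{1}{32}\right) + 42 \cdot \frac{1}{20}\right) = - 2925 \left(- \frac{5}{8} + \frac{21}{10}\right) = \left(-2925\right) \frac{59}{40} = - \frac{34515}{8}$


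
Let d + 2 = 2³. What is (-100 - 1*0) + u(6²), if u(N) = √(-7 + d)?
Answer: -100 + I ≈ -100.0 + 1.0*I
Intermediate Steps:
d = 6 (d = -2 + 2³ = -2 + 8 = 6)
u(N) = I (u(N) = √(-7 + 6) = √(-1) = I)
(-100 - 1*0) + u(6²) = (-100 - 1*0) + I = (-100 + 0) + I = -100 + I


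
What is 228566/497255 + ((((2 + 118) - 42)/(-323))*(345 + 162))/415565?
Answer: 6132035435188/13349058605245 ≈ 0.45936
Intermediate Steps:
228566/497255 + ((((2 + 118) - 42)/(-323))*(345 + 162))/415565 = 228566*(1/497255) + (((120 - 42)*(-1/323))*507)*(1/415565) = 228566/497255 + ((78*(-1/323))*507)*(1/415565) = 228566/497255 - 78/323*507*(1/415565) = 228566/497255 - 39546/323*1/415565 = 228566/497255 - 39546/134227495 = 6132035435188/13349058605245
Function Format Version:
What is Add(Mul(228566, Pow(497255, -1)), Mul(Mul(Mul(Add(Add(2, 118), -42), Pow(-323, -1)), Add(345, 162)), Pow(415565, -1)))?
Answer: Rational(6132035435188, 13349058605245) ≈ 0.45936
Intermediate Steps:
Add(Mul(228566, Pow(497255, -1)), Mul(Mul(Mul(Add(Add(2, 118), -42), Pow(-323, -1)), Add(345, 162)), Pow(415565, -1))) = Add(Mul(228566, Rational(1, 497255)), Mul(Mul(Mul(Add(120, -42), Rational(-1, 323)), 507), Rational(1, 415565))) = Add(Rational(228566, 497255), Mul(Mul(Mul(78, Rational(-1, 323)), 507), Rational(1, 415565))) = Add(Rational(228566, 497255), Mul(Mul(Rational(-78, 323), 507), Rational(1, 415565))) = Add(Rational(228566, 497255), Mul(Rational(-39546, 323), Rational(1, 415565))) = Add(Rational(228566, 497255), Rational(-39546, 134227495)) = Rational(6132035435188, 13349058605245)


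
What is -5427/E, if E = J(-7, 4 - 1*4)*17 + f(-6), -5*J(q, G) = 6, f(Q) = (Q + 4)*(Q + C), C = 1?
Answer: 27135/52 ≈ 521.83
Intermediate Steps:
f(Q) = (1 + Q)*(4 + Q) (f(Q) = (Q + 4)*(Q + 1) = (4 + Q)*(1 + Q) = (1 + Q)*(4 + Q))
J(q, G) = -6/5 (J(q, G) = -1/5*6 = -6/5)
E = -52/5 (E = -6/5*17 + (4 + (-6)**2 + 5*(-6)) = -102/5 + (4 + 36 - 30) = -102/5 + 10 = -52/5 ≈ -10.400)
-5427/E = -5427/(-52/5) = -5427*(-5/52) = 27135/52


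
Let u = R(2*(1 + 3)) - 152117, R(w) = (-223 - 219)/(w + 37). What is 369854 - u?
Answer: 23489137/45 ≈ 5.2198e+5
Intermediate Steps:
R(w) = -442/(37 + w)
u = -6845707/45 (u = -442/(37 + 2*(1 + 3)) - 152117 = -442/(37 + 2*4) - 152117 = -442/(37 + 8) - 152117 = -442/45 - 152117 = -6845707/45 ≈ -1.5213e+5)
369854 - u = 369854 - 1*(-6845707/45) = 369854 + 6845707/45 = 23489137/45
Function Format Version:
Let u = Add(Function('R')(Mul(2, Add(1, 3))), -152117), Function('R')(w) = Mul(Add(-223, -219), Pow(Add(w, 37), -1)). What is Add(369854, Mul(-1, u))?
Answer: Rational(23489137, 45) ≈ 5.2198e+5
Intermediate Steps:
Function('R')(w) = Mul(-442, Pow(Add(37, w), -1))
u = Rational(-6845707, 45) (u = Add(Mul(-442, Pow(Add(37, Mul(2, Add(1, 3))), -1)), -152117) = Add(Mul(-442, Pow(Add(37, Mul(2, 4)), -1)), -152117) = Add(Mul(-442, Pow(Add(37, 8), -1)), -152117) = Add(Mul(-442, Pow(45, -1)), -152117) = Add(Mul(-442, Rational(1, 45)), -152117) = Add(Rational(-442, 45), -152117) = Rational(-6845707, 45) ≈ -1.5213e+5)
Add(369854, Mul(-1, u)) = Add(369854, Mul(-1, Rational(-6845707, 45))) = Add(369854, Rational(6845707, 45)) = Rational(23489137, 45)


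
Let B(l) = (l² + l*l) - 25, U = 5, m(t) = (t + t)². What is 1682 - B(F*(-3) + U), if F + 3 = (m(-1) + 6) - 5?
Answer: 1705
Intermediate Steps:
m(t) = 4*t² (m(t) = (2*t)² = 4*t²)
F = 2 (F = -3 + ((4*(-1)² + 6) - 5) = -3 + ((4*1 + 6) - 5) = -3 + ((4 + 6) - 5) = -3 + (10 - 5) = -3 + 5 = 2)
B(l) = -25 + 2*l² (B(l) = (l² + l²) - 25 = 2*l² - 25 = -25 + 2*l²)
1682 - B(F*(-3) + U) = 1682 - (-25 + 2*(2*(-3) + 5)²) = 1682 - (-25 + 2*(-6 + 5)²) = 1682 - (-25 + 2*(-1)²) = 1682 - (-25 + 2*1) = 1682 - (-25 + 2) = 1682 - 1*(-23) = 1682 + 23 = 1705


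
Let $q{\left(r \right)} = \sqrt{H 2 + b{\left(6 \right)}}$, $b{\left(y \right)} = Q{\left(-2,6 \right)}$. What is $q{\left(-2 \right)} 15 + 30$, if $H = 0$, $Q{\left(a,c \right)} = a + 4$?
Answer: $30 + 15 \sqrt{2} \approx 51.213$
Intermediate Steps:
$Q{\left(a,c \right)} = 4 + a$
$b{\left(y \right)} = 2$ ($b{\left(y \right)} = 4 - 2 = 2$)
$q{\left(r \right)} = \sqrt{2}$ ($q{\left(r \right)} = \sqrt{0 \cdot 2 + 2} = \sqrt{0 + 2} = \sqrt{2}$)
$q{\left(-2 \right)} 15 + 30 = \sqrt{2} \cdot 15 + 30 = 15 \sqrt{2} + 30 = 30 + 15 \sqrt{2}$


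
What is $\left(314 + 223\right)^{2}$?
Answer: $288369$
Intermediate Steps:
$\left(314 + 223\right)^{2} = 537^{2} = 288369$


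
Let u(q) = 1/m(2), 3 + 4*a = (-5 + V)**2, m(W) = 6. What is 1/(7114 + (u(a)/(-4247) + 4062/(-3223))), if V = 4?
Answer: 82128486/584158538297 ≈ 0.00014059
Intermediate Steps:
a = -1/2 (a = -3/4 + (-5 + 4)**2/4 = -3/4 + (1/4)*(-1)**2 = -3/4 + (1/4)*1 = -3/4 + 1/4 = -1/2 ≈ -0.50000)
u(q) = 1/6
1/(7114 + (u(a)/(-4247) + 4062/(-3223))) = 1/(7114 + ((1/6)/(-4247) + 4062/(-3223))) = 1/(7114 + ((1/6)*(-1/4247) + 4062*(-1/3223))) = 1/(7114 + (-1/25482 - 4062/3223)) = 1/(7114 - 103511107/82128486) = 1/(584158538297/82128486) = 82128486/584158538297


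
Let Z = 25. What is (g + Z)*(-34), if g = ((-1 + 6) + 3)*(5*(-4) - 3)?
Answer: 5406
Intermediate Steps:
g = -184 (g = (5 + 3)*(-20 - 3) = 8*(-23) = -184)
(g + Z)*(-34) = (-184 + 25)*(-34) = -159*(-34) = 5406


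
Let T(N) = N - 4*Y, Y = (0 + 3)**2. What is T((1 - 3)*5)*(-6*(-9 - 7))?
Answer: -4416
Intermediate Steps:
Y = 9 (Y = 3**2 = 9)
T(N) = -36 + N (T(N) = N - 4*9 = N - 36 = -36 + N)
T((1 - 3)*5)*(-6*(-9 - 7)) = (-36 + (1 - 3)*5)*(-6*(-9 - 7)) = (-36 - 2*5)*(-6*(-16)) = (-36 - 10)*96 = -46*96 = -4416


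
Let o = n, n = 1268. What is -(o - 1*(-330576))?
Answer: -331844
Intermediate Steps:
o = 1268
-(o - 1*(-330576)) = -(1268 - 1*(-330576)) = -(1268 + 330576) = -1*331844 = -331844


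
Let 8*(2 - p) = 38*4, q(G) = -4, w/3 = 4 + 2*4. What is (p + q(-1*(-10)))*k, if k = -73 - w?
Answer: 2289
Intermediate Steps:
w = 36 (w = 3*(4 + 2*4) = 3*(4 + 8) = 3*12 = 36)
k = -109 (k = -73 - 1*36 = -73 - 36 = -109)
p = -17 (p = 2 - 19*4/4 = 2 - ⅛*152 = 2 - 19 = -17)
(p + q(-1*(-10)))*k = (-17 - 4)*(-109) = -21*(-109) = 2289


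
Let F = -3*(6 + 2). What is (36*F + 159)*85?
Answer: -59925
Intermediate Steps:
F = -24 (F = -3*8 = -24)
(36*F + 159)*85 = (36*(-24) + 159)*85 = (-864 + 159)*85 = -705*85 = -59925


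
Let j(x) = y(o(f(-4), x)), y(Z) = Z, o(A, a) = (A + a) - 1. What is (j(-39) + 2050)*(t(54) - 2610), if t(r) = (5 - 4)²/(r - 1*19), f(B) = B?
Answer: -183246094/35 ≈ -5.2356e+6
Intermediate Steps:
o(A, a) = -1 + A + a
t(r) = 1/(-19 + r) (t(r) = 1²/(r - 19) = 1/(-19 + r))
j(x) = -5 + x (j(x) = -1 - 4 + x = -5 + x)
(j(-39) + 2050)*(t(54) - 2610) = ((-5 - 39) + 2050)*(1/(-19 + 54) - 2610) = (-44 + 2050)*(1/35 - 2610) = 2006*(1/35 - 2610) = 2006*(-91349/35) = -183246094/35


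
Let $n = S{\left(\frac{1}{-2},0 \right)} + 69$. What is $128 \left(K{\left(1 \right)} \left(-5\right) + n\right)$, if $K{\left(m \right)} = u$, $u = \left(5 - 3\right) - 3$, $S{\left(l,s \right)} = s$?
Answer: $9472$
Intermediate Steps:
$u = -1$ ($u = 2 - 3 = -1$)
$K{\left(m \right)} = -1$
$n = 69$ ($n = 0 + 69 = 69$)
$128 \left(K{\left(1 \right)} \left(-5\right) + n\right) = 128 \left(\left(-1\right) \left(-5\right) + 69\right) = 128 \left(5 + 69\right) = 128 \cdot 74 = 9472$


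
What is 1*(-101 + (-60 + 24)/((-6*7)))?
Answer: -701/7 ≈ -100.14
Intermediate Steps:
1*(-101 + (-60 + 24)/((-6*7))) = 1*(-101 - 36/(-42)) = 1*(-101 - 36*(-1/42)) = 1*(-101 + 6/7) = 1*(-701/7) = -701/7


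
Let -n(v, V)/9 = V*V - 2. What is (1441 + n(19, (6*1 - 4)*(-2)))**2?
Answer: 1729225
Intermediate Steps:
n(v, V) = 18 - 9*V**2 (n(v, V) = -9*(V*V - 2) = -9*(V**2 - 2) = -9*(-2 + V**2) = 18 - 9*V**2)
(1441 + n(19, (6*1 - 4)*(-2)))**2 = (1441 + (18 - 9*4*(6*1 - 4)**2))**2 = (1441 + (18 - 9*4*(6 - 4)**2))**2 = (1441 + (18 - 9*(2*(-2))**2))**2 = (1441 + (18 - 9*(-4)**2))**2 = (1441 + (18 - 9*16))**2 = (1441 + (18 - 144))**2 = (1441 - 126)**2 = 1315**2 = 1729225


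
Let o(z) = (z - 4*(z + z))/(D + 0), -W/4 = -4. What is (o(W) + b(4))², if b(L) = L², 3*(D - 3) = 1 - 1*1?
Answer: 4096/9 ≈ 455.11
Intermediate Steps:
D = 3 (D = 3 + (1 - 1*1)/3 = 3 + (1 - 1)/3 = 3 + (⅓)*0 = 3 + 0 = 3)
W = 16 (W = -4*(-4) = 16)
o(z) = -7*z/3 (o(z) = (z - 4*(z + z))/(3 + 0) = (z - 8*z)/3 = (z - 8*z)*(⅓) = -7*z*(⅓) = -7*z/3)
(o(W) + b(4))² = (-7/3*16 + 4²)² = (-112/3 + 16)² = (-64/3)² = 4096/9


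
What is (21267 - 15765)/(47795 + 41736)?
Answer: 5502/89531 ≈ 0.061454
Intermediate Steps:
(21267 - 15765)/(47795 + 41736) = 5502/89531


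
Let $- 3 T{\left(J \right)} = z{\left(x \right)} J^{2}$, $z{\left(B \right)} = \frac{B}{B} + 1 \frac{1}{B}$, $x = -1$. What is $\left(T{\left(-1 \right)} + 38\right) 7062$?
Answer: $268356$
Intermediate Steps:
$z{\left(B \right)} = 1 + \frac{1}{B}$
$T{\left(J \right)} = 0$ ($T{\left(J \right)} = - \frac{\frac{1 - 1}{-1} J^{2}}{3} = - \frac{\left(-1\right) 0 J^{2}}{3} = - \frac{0 J^{2}}{3} = \left(- \frac{1}{3}\right) 0 = 0$)
$\left(T{\left(-1 \right)} + 38\right) 7062 = \left(0 + 38\right) 7062 = 38 \cdot 7062 = 268356$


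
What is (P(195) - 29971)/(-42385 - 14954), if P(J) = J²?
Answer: -8054/57339 ≈ -0.14046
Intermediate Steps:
(P(195) - 29971)/(-42385 - 14954) = (195² - 29971)/(-42385 - 14954) = (38025 - 29971)/(-57339) = 8054*(-1/57339) = -8054/57339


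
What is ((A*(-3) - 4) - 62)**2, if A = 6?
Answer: 7056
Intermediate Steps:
((A*(-3) - 4) - 62)**2 = ((6*(-3) - 4) - 62)**2 = ((-18 - 4) - 62)**2 = (-22 - 62)**2 = (-84)**2 = 7056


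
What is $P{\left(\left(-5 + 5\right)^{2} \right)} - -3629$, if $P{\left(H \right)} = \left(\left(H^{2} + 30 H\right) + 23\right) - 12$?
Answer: $3640$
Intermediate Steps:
$P{\left(H \right)} = 11 + H^{2} + 30 H$ ($P{\left(H \right)} = \left(23 + H^{2} + 30 H\right) - 12 = 11 + H^{2} + 30 H$)
$P{\left(\left(-5 + 5\right)^{2} \right)} - -3629 = \left(11 + \left(\left(-5 + 5\right)^{2}\right)^{2} + 30 \left(-5 + 5\right)^{2}\right) - -3629 = \left(11 + \left(0^{2}\right)^{2} + 30 \cdot 0^{2}\right) + 3629 = \left(11 + 0^{2} + 30 \cdot 0\right) + 3629 = \left(11 + 0 + 0\right) + 3629 = 11 + 3629 = 3640$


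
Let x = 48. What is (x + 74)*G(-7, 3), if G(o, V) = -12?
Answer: -1464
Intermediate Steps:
(x + 74)*G(-7, 3) = (48 + 74)*(-12) = 122*(-12) = -1464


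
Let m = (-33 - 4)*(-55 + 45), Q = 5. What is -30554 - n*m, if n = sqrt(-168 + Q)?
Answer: -30554 - 370*I*sqrt(163) ≈ -30554.0 - 4723.8*I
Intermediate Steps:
m = 370 (m = -37*(-10) = 370)
n = I*sqrt(163) (n = sqrt(-168 + 5) = sqrt(-163) = I*sqrt(163) ≈ 12.767*I)
-30554 - n*m = -30554 - I*sqrt(163)*370 = -30554 - 370*I*sqrt(163)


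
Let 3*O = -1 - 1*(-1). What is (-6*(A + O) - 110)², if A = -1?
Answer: 10816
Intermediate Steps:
O = 0 (O = (-1 - 1*(-1))/3 = (-1 + 1)/3 = (⅓)*0 = 0)
(-6*(A + O) - 110)² = (-6*(-1 + 0) - 110)² = (-6*(-1) - 110)² = (6 - 110)² = (-104)² = 10816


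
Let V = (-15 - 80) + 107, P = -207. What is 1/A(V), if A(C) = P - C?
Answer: -1/219 ≈ -0.0045662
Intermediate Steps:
V = 12 (V = -95 + 107 = 12)
A(C) = -207 - C
1/A(V) = 1/(-207 - 1*12) = 1/(-207 - 12) = 1/(-219) = -1/219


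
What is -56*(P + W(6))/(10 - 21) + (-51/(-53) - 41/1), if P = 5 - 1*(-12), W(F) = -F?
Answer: 846/53 ≈ 15.962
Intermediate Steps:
P = 17 (P = 5 + 12 = 17)
-56*(P + W(6))/(10 - 21) + (-51/(-53) - 41/1) = -56*(17 - 1*6)/(10 - 21) + (-51/(-53) - 41/1) = -56*(17 - 6)/(-11) + (-51*(-1/53) - 41*1) = -616*(-1)/11 + (51/53 - 41) = -56*(-1) - 2122/53 = 56 - 2122/53 = 846/53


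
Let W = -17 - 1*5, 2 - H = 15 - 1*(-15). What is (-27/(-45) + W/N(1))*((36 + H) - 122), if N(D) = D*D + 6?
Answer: 10146/35 ≈ 289.89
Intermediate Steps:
H = -28 (H = 2 - (15 - 1*(-15)) = 2 - (15 + 15) = 2 - 1*30 = 2 - 30 = -28)
W = -22 (W = -17 - 5 = -22)
N(D) = 6 + D**2 (N(D) = D**2 + 6 = 6 + D**2)
(-27/(-45) + W/N(1))*((36 + H) - 122) = (-27/(-45) - 22/(6 + 1**2))*((36 - 28) - 122) = (-27*(-1/45) - 22/(6 + 1))*(8 - 122) = (3/5 - 22/7)*(-114) = -89/35*(-114) = 10146/35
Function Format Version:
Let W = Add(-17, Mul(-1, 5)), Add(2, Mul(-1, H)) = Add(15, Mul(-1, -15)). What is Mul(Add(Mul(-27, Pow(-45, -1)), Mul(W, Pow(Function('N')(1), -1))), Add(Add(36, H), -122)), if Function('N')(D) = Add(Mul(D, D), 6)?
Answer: Rational(10146, 35) ≈ 289.89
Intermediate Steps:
H = -28 (H = Add(2, Mul(-1, Add(15, Mul(-1, -15)))) = Add(2, Mul(-1, Add(15, 15))) = Add(2, Mul(-1, 30)) = Add(2, -30) = -28)
W = -22 (W = Add(-17, -5) = -22)
Function('N')(D) = Add(6, Pow(D, 2)) (Function('N')(D) = Add(Pow(D, 2), 6) = Add(6, Pow(D, 2)))
Mul(Add(Mul(-27, Pow(-45, -1)), Mul(W, Pow(Function('N')(1), -1))), Add(Add(36, H), -122)) = Mul(Add(Mul(-27, Pow(-45, -1)), Mul(-22, Pow(Add(6, Pow(1, 2)), -1))), Add(Add(36, -28), -122)) = Mul(Add(Mul(-27, Rational(-1, 45)), Mul(-22, Pow(Add(6, 1), -1))), Add(8, -122)) = Mul(Add(Rational(3, 5), Mul(-22, Pow(7, -1))), -114) = Mul(Add(Rational(3, 5), Mul(-22, Rational(1, 7))), -114) = Mul(Add(Rational(3, 5), Rational(-22, 7)), -114) = Mul(Rational(-89, 35), -114) = Rational(10146, 35)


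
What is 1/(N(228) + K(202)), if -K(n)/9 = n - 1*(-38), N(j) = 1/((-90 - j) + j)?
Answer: -90/194401 ≈ -0.00046296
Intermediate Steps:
N(j) = -1/90 (N(j) = 1/(-90) = -1/90)
K(n) = -342 - 9*n (K(n) = -9*(n - 1*(-38)) = -9*(n + 38) = -9*(38 + n) = -342 - 9*n)
1/(N(228) + K(202)) = 1/(-1/90 + (-342 - 9*202)) = 1/(-1/90 + (-342 - 1818)) = 1/(-1/90 - 2160) = 1/(-194401/90) = -90/194401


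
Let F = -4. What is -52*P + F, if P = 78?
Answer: -4060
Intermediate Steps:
-52*P + F = -52*78 - 4 = -4056 - 4 = -4060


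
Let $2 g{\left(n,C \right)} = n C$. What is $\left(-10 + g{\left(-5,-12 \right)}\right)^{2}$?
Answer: $400$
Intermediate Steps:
$g{\left(n,C \right)} = \frac{C n}{2}$ ($g{\left(n,C \right)} = \frac{n C}{2} = \frac{C n}{2}$)
$\left(-10 + g{\left(-5,-12 \right)}\right)^{2} = \left(-10 + \frac{1}{2} \left(-12\right) \left(-5\right)\right)^{2} = \left(-10 + 30\right)^{2} = 20^{2} = 400$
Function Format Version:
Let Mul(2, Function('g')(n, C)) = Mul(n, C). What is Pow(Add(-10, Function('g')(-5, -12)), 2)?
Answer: 400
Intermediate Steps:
Function('g')(n, C) = Mul(Rational(1, 2), C, n) (Function('g')(n, C) = Mul(Rational(1, 2), Mul(n, C)) = Mul(Rational(1, 2), Mul(C, n)) = Mul(Rational(1, 2), C, n))
Pow(Add(-10, Function('g')(-5, -12)), 2) = Pow(Add(-10, Mul(Rational(1, 2), -12, -5)), 2) = Pow(Add(-10, 30), 2) = Pow(20, 2) = 400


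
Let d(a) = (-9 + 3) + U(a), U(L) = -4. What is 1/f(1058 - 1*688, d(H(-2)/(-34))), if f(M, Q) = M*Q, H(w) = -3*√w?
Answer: -1/3700 ≈ -0.00027027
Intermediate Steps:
d(a) = -10 (d(a) = (-9 + 3) - 4 = -6 - 4 = -10)
1/f(1058 - 1*688, d(H(-2)/(-34))) = 1/((1058 - 1*688)*(-10)) = 1/((1058 - 688)*(-10)) = 1/(370*(-10)) = 1/(-3700) = -1/3700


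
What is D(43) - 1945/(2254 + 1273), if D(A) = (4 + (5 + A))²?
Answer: 9535063/3527 ≈ 2703.4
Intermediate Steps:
D(A) = (9 + A)²
D(43) - 1945/(2254 + 1273) = (9 + 43)² - 1945/(2254 + 1273) = 52² - 1945/3527 = 2704 - 1945*1/3527 = 2704 - 1945/3527 = 9535063/3527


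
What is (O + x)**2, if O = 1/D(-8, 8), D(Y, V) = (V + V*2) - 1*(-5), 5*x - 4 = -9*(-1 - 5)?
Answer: 2845969/21025 ≈ 135.36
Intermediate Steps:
x = 58/5 (x = 4/5 + (-9*(-1 - 5))/5 = 4/5 + (-9*(-6))/5 = 4/5 + (1/5)*54 = 4/5 + 54/5 = 58/5 ≈ 11.600)
D(Y, V) = 5 + 3*V (D(Y, V) = (V + 2*V) + 5 = 3*V + 5 = 5 + 3*V)
O = 1/29 (O = 1/(5 + 3*8) = 1/(5 + 24) = 1/29 ≈ 0.034483)
(O + x)**2 = (1/29 + 58/5)**2 = (1687/145)**2 = 2845969/21025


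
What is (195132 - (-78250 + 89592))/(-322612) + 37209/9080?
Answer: 2583814177/732329240 ≈ 3.5282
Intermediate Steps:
(195132 - (-78250 + 89592))/(-322612) + 37209/9080 = (195132 - 1*11342)*(-1/322612) + 37209*(1/9080) = (195132 - 11342)*(-1/322612) + 37209/9080 = 183790*(-1/322612) + 37209/9080 = -91895/161306 + 37209/9080 = 2583814177/732329240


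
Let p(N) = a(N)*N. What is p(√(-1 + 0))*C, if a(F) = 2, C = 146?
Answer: 292*I ≈ 292.0*I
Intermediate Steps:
p(N) = 2*N
p(√(-1 + 0))*C = (2*√(-1 + 0))*146 = (2*√(-1))*146 = (2*I)*146 = 292*I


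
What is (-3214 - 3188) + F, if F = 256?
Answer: -6146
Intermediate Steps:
(-3214 - 3188) + F = (-3214 - 3188) + 256 = -6402 + 256 = -6146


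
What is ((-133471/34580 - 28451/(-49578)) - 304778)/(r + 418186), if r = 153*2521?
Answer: -20096893968553/53008087147260 ≈ -0.37913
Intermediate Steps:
r = 385713
((-133471/34580 - 28451/(-49578)) - 304778)/(r + 418186) = ((-133471/34580 - 28451/(-49578)) - 304778)/(385713 + 418186) = ((-133471*1/34580 - 28451*(-1/49578)) - 304778)/803899 = ((-10267/2660 + 28451/49578) - 304778)*(1/803899) = (-216668833/65938740 - 304778)*(1/803899) = -20096893968553/65938740*1/803899 = -20096893968553/53008087147260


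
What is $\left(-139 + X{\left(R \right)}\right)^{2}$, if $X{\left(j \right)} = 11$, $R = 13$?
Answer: $16384$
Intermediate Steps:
$\left(-139 + X{\left(R \right)}\right)^{2} = \left(-139 + 11\right)^{2} = \left(-128\right)^{2} = 16384$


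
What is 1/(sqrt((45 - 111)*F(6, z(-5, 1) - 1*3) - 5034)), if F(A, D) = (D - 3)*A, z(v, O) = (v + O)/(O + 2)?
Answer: -I*sqrt(2130)/2130 ≈ -0.021668*I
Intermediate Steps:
z(v, O) = (O + v)/(2 + O)
F(A, D) = A*(-3 + D) (F(A, D) = (-3 + D)*A = A*(-3 + D))
1/(sqrt((45 - 111)*F(6, z(-5, 1) - 1*3) - 5034)) = 1/(sqrt((45 - 111)*(6*(-3 + ((1 - 5)/(2 + 1) - 1*3))) - 5034)) = 1/(sqrt(-396*(-3 + (-4/3 - 3)) - 5034)) = 1/(sqrt(-396*(-3 - 13/3) - 5034)) = 1/(sqrt(-396*(-22)/3 - 5034)) = 1/(sqrt(-66*(-44) - 5034)) = 1/(sqrt(2904 - 5034)) = 1/(sqrt(-2130)) = 1/(I*sqrt(2130)) = -I*sqrt(2130)/2130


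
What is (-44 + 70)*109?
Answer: 2834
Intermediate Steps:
(-44 + 70)*109 = 26*109 = 2834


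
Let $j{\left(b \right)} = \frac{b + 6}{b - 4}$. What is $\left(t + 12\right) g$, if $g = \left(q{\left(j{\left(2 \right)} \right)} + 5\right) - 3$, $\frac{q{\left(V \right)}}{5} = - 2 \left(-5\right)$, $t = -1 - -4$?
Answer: $780$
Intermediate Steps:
$j{\left(b \right)} = \frac{6 + b}{-4 + b}$
$t = 3$ ($t = -1 + 4 = 3$)
$q{\left(V \right)} = 50$ ($q{\left(V \right)} = 5 \left(- 2 \left(-5\right)\right) = 5 \left(\left(-1\right) \left(-10\right)\right) = 5 \cdot 10 = 50$)
$g = 52$ ($g = \left(50 + 5\right) - 3 = 55 - 3 = 52$)
$\left(t + 12\right) g = \left(3 + 12\right) 52 = 15 \cdot 52 = 780$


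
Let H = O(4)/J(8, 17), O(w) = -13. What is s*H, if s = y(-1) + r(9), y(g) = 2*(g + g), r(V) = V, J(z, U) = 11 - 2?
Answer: -65/9 ≈ -7.2222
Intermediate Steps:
J(z, U) = 9
y(g) = 4*g (y(g) = 2*(2*g) = 4*g)
H = -13/9 ≈ -1.4444
s = 5 (s = 4*(-1) + 9 = -4 + 9 = 5)
s*H = 5*(-13/9) = -65/9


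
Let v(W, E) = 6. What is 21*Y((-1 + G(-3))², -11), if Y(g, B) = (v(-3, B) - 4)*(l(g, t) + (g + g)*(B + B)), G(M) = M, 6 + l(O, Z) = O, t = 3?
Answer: -29148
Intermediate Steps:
l(O, Z) = -6 + O
Y(g, B) = -12 + 2*g + 8*B*g (Y(g, B) = (6 - 4)*((-6 + g) + (g + g)*(B + B)) = 2*((-6 + g) + (2*g)*(2*B)) = 2*((-6 + g) + 4*B*g) = 2*(-6 + g + 4*B*g) = -12 + 2*g + 8*B*g)
21*Y((-1 + G(-3))², -11) = 21*(-12 + 2*(-1 - 3)² + 8*(-11)*(-1 - 3)²) = 21*(-12 + 2*(-4)² + 8*(-11)*(-4)²) = 21*(-12 + 2*16 + 8*(-11)*16) = 21*(-12 + 32 - 1408) = 21*(-1388) = -29148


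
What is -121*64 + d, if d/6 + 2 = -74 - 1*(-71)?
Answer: -7774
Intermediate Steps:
d = -30 (d = -12 + 6*(-74 - 1*(-71)) = -12 + 6*(-74 + 71) = -12 + 6*(-3) = -12 - 18 = -30)
-121*64 + d = -121*64 - 30 = -7744 - 30 = -7774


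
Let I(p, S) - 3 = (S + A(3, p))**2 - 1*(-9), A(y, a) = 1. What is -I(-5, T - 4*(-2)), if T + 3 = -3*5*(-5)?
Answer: -6573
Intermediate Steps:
T = 72 (T = -3 - 3*5*(-5) = -3 - 15*(-5) = -3 + 75 = 72)
I(p, S) = 12 + (1 + S)**2 (I(p, S) = 3 + ((S + 1)**2 - 1*(-9)) = 3 + ((1 + S)**2 + 9) = 3 + (9 + (1 + S)**2) = 12 + (1 + S)**2)
-I(-5, T - 4*(-2)) = -(12 + (1 + (72 - 4*(-2)))**2) = -(12 + (1 + (72 + 8))**2) = -(12 + (1 + 80)**2) = -(12 + 81**2) = -(12 + 6561) = -1*6573 = -6573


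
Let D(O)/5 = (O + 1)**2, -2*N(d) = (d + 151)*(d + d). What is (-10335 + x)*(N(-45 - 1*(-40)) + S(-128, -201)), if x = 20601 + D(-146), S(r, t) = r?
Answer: 69465382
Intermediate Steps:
N(d) = -d*(151 + d) (N(d) = -(d + 151)*(d + d)/2 = -(151 + d)*2*d/2 = -d*(151 + d))
D(O) = 5*(1 + O)**2 (D(O) = 5*(O + 1)**2 = 5*(1 + O)**2)
x = 125726 (x = 20601 + 5*(1 - 146)**2 = 20601 + 5*(-145)**2 = 20601 + 5*21025 = 20601 + 105125 = 125726)
(-10335 + x)*(N(-45 - 1*(-40)) + S(-128, -201)) = (-10335 + 125726)*(-(-45 - 1*(-40))*(151 + (-45 - 1*(-40))) - 128) = 115391*(-(-45 + 40)*(151 + (-45 + 40)) - 128) = 115391*(-1*(-5)*(151 - 5) - 128) = 115391*(-1*(-5)*146 - 128) = 115391*(730 - 128) = 115391*602 = 69465382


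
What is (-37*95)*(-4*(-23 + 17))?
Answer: -84360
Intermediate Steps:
(-37*95)*(-4*(-23 + 17)) = -(-14060)*(-6) = -3515*24 = -84360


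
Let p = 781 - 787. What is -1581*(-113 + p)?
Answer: 188139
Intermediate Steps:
p = -6
-1581*(-113 + p) = -1581*(-113 - 6) = -1581*(-119) = 188139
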